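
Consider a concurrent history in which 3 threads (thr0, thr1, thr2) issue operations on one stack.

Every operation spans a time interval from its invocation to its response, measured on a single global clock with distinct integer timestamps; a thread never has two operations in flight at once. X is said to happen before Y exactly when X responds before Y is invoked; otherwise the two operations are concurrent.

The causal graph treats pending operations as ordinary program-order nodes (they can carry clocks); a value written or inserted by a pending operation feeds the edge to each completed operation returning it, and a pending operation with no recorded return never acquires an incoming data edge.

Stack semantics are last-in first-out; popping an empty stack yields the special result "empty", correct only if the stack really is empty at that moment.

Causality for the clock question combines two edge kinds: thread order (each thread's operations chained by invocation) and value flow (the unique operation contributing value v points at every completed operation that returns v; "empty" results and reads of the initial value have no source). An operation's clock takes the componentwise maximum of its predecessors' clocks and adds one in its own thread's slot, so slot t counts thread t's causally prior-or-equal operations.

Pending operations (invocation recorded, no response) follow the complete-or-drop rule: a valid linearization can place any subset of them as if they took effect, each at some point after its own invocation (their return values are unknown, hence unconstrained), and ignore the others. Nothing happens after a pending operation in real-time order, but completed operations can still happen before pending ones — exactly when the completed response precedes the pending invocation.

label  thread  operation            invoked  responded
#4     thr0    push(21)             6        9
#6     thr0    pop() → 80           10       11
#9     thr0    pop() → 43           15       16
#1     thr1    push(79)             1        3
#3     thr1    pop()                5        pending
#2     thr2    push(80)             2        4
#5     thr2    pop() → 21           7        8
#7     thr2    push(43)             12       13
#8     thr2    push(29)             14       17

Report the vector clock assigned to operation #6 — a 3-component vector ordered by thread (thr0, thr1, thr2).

(2, 0, 1)

root op #2, invoked 2: fresh clock plus thr2's own tick → (0, 0, 1)
root op #1, invoked 1: fresh clock plus thr1's own tick → (0, 1, 0)
root op #4, invoked 6: fresh clock plus thr0's own tick → (1, 0, 0)
#3, invoked 5, takes VC(#1)=(0, 1, 0) under max, adds 1 for thr1 → (0, 2, 0)
#5, invoked 7, takes VC(#2)=(0, 0, 1), VC(#4)=(1, 0, 0) under max, adds 1 for thr2 → (1, 0, 2)
#6, invoked 10, takes VC(#2)=(0, 0, 1), VC(#4)=(1, 0, 0) under max, adds 1 for thr0 → (2, 0, 1)
#7, invoked 12, takes VC(#5)=(1, 0, 2) under max, adds 1 for thr2 → (1, 0, 3)
#8, invoked 14, takes VC(#7)=(1, 0, 3) under max, adds 1 for thr2 → (1, 0, 4)
#9, invoked 15, takes VC(#6)=(2, 0, 1), VC(#7)=(1, 0, 3) under max, adds 1 for thr0 → (3, 0, 3)
target: VC(#6) = (2, 0, 1)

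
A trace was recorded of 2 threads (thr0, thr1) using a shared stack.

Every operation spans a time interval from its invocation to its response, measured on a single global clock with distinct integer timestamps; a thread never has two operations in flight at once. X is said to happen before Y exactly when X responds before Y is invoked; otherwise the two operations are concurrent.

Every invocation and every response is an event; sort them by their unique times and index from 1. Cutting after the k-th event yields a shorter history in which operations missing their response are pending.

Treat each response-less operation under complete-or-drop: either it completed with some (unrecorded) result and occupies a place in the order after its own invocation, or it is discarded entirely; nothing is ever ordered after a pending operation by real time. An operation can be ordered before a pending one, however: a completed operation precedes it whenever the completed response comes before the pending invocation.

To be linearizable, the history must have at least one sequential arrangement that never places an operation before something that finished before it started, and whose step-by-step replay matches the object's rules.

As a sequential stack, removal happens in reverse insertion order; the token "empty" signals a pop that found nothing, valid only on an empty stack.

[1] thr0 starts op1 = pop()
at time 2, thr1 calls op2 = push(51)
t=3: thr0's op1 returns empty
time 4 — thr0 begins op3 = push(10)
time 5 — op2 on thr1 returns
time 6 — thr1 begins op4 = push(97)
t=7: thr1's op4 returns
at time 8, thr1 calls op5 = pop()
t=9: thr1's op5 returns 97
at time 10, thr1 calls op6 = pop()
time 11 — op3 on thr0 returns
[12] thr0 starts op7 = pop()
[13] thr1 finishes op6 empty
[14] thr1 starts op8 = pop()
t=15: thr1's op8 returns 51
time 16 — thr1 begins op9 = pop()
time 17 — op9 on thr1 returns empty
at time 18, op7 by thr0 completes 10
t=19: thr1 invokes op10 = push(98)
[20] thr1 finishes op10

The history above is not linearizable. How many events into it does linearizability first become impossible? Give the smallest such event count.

13

events 1..12 are still linearizable — one witness is op1, op2, op3, op4, op5:
after step 1 (op1 pop() → empty): stack <>
after step 2 (op2 push(51)): stack <51>
after step 3 (op3 push(10)): stack <51,10>
after step 4 (op4 push(97)): stack <51,10,97>
after step 5 (op5 pop() → 97): stack <51,10>
with event 13 included (op6 responding at time 13), all real-time-consistent orders fail
no escape via the 1 pending operation (op7): every completion choice fails
take op1, op2, op3, op4, op5, op6 (pending dropped): step 6 already fails, because op6 pop() → empty cannot occur there
take op1, op2, op4, op3, op5, op6 (pending dropped): step 5 already fails, because op5 pop() → 97 cannot occur there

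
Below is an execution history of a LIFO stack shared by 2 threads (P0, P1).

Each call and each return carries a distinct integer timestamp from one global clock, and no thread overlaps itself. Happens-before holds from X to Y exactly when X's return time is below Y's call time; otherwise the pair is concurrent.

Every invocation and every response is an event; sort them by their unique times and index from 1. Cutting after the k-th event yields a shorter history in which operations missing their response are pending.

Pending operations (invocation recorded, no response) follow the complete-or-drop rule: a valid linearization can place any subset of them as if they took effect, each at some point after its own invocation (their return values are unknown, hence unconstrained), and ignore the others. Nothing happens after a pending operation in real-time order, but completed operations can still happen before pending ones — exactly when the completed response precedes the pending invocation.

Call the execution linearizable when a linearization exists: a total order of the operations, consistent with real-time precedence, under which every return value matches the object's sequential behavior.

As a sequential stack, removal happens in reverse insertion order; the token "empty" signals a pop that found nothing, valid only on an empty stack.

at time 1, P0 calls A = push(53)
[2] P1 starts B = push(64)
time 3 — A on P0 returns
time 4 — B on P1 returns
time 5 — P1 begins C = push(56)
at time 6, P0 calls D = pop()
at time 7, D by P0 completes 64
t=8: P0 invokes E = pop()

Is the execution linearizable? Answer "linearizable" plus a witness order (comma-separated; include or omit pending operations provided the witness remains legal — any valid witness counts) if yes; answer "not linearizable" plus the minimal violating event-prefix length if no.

linearizable — witness: A, B, D

1. A push(53), leaving stack <53>
2. B push(64), leaving stack <53,64>
3. D pop() → 64, leaving stack <53>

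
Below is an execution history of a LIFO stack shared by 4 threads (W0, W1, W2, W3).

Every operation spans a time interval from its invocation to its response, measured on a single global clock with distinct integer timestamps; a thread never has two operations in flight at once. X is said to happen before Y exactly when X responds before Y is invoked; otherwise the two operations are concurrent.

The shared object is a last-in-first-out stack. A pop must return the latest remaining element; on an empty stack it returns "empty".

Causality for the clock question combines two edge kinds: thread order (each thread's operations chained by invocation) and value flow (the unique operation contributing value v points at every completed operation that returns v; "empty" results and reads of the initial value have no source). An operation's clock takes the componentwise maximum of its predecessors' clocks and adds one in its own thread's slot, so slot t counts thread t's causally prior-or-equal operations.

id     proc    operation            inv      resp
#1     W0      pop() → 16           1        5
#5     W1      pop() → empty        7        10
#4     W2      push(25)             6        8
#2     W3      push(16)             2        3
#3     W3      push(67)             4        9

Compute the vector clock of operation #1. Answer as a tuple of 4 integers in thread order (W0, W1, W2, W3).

(1, 0, 0, 1)

root op #2, invoked 2: fresh clock plus W3's own tick → (0, 0, 0, 1)
root op #4, invoked 6: fresh clock plus W2's own tick → (0, 0, 1, 0)
root op #5, invoked 7: fresh clock plus W1's own tick → (0, 1, 0, 0)
VC(#3, invoked at 4): max of VC(#2)=(0, 0, 0, 1), then +1 on thread W3 → (0, 0, 0, 2)
VC(#1, invoked at 1): max of VC(#2)=(0, 0, 0, 1), then +1 on thread W0 → (1, 0, 0, 1)
target: VC(#1) = (1, 0, 0, 1)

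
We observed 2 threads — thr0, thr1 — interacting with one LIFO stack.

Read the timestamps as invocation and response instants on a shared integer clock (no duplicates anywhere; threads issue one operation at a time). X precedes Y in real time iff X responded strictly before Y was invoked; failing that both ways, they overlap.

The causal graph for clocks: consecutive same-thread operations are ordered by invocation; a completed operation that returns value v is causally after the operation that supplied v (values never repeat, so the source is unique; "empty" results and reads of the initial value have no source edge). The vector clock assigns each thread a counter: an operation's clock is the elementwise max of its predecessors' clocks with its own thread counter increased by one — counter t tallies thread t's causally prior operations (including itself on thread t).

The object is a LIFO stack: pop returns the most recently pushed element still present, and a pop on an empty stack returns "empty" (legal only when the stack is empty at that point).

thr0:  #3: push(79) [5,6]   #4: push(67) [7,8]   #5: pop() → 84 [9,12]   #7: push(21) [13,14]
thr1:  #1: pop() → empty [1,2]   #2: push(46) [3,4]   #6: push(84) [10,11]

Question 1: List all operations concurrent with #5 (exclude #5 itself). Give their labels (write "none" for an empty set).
Answer: #6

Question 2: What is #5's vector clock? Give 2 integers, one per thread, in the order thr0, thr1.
Answer: (3, 3)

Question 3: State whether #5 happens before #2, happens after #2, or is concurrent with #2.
Answer: after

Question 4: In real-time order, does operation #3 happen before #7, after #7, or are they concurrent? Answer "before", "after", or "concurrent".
Answer: before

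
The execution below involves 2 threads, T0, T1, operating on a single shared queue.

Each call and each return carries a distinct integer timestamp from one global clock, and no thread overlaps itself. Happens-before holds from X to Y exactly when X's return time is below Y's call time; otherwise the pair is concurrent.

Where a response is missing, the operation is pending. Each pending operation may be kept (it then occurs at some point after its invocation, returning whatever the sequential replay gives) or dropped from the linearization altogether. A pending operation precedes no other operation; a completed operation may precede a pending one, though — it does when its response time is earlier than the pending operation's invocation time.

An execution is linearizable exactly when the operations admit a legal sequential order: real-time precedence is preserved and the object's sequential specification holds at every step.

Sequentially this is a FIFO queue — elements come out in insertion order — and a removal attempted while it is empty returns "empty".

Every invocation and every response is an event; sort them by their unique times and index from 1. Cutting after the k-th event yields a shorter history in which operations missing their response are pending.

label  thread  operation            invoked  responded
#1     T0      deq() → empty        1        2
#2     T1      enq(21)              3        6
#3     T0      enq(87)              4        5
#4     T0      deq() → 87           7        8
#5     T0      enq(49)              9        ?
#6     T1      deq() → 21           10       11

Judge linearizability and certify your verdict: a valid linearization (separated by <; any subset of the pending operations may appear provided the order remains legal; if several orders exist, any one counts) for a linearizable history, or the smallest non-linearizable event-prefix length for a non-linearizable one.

linearizable — witness: #1 < #3 < #2 < #4 < #5 < #6

step 1: #1 deq() → empty — queue <>
step 2: #3 enq(87) — queue <87>
step 3: #2 enq(21) — queue <87,21>
step 4: #4 deq() → 87 — queue <21>
step 5: #5 enq(49) (pending, included) — queue <21,49>
step 6: #6 deq() → 21 — queue <49>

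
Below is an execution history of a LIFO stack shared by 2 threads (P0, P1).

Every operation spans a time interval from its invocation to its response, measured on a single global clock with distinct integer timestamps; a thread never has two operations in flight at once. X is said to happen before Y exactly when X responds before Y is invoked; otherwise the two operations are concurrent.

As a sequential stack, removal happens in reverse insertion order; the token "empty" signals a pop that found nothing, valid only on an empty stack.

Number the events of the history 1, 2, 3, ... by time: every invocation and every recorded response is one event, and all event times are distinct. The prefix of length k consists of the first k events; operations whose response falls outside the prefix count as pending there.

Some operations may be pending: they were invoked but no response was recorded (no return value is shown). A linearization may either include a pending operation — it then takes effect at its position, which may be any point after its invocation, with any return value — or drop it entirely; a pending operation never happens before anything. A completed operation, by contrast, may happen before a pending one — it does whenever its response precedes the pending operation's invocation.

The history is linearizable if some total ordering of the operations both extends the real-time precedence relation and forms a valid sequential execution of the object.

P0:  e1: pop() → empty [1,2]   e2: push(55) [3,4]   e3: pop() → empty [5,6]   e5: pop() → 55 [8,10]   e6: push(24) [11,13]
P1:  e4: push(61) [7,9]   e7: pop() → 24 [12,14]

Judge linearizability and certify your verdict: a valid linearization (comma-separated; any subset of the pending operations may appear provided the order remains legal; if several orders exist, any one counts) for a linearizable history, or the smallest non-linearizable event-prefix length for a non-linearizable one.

cut after 5 events: linearizable; cut after 6 events (e3 responds, time 6): not linearizable
a single order respects real time; the 3 completed LIFO stack operations fail replay along it
one such order, e1, e2, e3, breaks at step 3 where e3 pop() → empty is illegal

not linearizable — minimal violating prefix: 6 events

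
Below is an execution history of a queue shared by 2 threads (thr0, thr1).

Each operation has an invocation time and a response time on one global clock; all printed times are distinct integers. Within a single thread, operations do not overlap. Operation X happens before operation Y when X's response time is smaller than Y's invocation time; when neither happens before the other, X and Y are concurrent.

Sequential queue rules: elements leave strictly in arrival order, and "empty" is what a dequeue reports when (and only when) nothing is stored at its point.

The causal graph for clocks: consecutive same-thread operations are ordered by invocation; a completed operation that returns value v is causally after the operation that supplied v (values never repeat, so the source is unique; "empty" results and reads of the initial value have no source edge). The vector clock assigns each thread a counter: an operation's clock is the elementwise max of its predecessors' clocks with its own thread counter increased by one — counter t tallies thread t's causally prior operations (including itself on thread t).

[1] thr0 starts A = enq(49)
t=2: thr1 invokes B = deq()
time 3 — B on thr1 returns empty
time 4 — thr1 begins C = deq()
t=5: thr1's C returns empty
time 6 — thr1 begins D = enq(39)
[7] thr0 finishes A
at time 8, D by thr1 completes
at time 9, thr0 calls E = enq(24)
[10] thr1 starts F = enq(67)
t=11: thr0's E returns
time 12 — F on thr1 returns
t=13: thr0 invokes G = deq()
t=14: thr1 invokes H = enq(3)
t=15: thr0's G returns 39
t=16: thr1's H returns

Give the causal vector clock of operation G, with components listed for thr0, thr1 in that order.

(3, 3)

root op B, invoked 2: fresh clock plus thr1's own tick → (0, 1)
root op A, invoked 1: fresh clock plus thr0's own tick → (1, 0)
C (invocation 4): componentwise max over VC(B)=(0, 1), +1 at thr1, giving (0, 2)
E (invocation 9): componentwise max over VC(A)=(1, 0), +1 at thr0, giving (2, 0)
D (invocation 6): componentwise max over VC(C)=(0, 2), +1 at thr1, giving (0, 3)
F (invocation 10): componentwise max over VC(D)=(0, 3), +1 at thr1, giving (0, 4)
H (invocation 14): componentwise max over VC(F)=(0, 4), +1 at thr1, giving (0, 5)
G (invocation 13): componentwise max over VC(D)=(0, 3), VC(E)=(2, 0), +1 at thr0, giving (3, 3)
target: VC(G) = (3, 3)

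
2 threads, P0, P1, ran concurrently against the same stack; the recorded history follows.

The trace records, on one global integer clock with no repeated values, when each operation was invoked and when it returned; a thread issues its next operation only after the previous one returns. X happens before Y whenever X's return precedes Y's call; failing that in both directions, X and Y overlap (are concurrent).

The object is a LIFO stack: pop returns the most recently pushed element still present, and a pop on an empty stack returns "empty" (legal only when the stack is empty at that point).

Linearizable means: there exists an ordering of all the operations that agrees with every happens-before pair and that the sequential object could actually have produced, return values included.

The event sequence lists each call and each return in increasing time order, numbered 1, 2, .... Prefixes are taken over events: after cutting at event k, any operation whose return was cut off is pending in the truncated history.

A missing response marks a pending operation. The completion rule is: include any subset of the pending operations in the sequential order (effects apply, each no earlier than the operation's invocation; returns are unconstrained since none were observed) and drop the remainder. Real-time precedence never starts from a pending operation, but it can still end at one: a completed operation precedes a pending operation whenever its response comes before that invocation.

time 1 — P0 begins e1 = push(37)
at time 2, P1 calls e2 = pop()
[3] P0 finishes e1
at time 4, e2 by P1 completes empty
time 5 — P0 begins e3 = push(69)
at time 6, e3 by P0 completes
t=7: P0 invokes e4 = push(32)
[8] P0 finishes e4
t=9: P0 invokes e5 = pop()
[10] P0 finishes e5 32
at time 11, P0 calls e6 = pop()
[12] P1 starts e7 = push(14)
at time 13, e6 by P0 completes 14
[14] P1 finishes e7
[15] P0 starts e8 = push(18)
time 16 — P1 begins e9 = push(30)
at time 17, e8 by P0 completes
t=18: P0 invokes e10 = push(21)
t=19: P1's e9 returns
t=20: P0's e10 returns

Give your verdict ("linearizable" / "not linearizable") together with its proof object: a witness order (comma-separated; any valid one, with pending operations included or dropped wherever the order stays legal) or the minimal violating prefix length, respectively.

linearizable — witness: e2, e1, e3, e4, e5, e7, e6, e8, e9, e10

step 1: e2 pop() → empty — stack <>
step 2: e1 push(37) — stack <37>
step 3: e3 push(69) — stack <37,69>
step 4: e4 push(32) — stack <37,69,32>
step 5: e5 pop() → 32 — stack <37,69>
step 6: e7 push(14) — stack <37,69,14>
step 7: e6 pop() → 14 — stack <37,69>
step 8: e8 push(18) — stack <37,69,18>
step 9: e9 push(30) — stack <37,69,18,30>
step 10: e10 push(21) — stack <37,69,18,30,21>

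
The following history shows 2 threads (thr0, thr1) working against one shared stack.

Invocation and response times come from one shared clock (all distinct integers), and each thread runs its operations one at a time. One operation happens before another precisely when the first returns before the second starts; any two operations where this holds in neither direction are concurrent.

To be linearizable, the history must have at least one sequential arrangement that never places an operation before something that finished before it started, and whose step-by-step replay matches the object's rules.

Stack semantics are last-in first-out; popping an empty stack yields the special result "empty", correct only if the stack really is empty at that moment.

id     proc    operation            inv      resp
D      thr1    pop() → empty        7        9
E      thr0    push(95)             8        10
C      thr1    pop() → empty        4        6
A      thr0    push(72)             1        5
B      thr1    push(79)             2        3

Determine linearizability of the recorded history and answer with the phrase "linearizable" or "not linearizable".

not linearizable

already the first 6 events (up to C's response at time 6) admit no linearization; the first 5 still do
checked exhaustively: 3 real-time-consistent orders of 3 completed operations, zero legal stack replays
for example A, B, C fails at step 3: C pop() → empty is not legal there
for example B, A, C fails at step 3: C pop() → empty is not legal there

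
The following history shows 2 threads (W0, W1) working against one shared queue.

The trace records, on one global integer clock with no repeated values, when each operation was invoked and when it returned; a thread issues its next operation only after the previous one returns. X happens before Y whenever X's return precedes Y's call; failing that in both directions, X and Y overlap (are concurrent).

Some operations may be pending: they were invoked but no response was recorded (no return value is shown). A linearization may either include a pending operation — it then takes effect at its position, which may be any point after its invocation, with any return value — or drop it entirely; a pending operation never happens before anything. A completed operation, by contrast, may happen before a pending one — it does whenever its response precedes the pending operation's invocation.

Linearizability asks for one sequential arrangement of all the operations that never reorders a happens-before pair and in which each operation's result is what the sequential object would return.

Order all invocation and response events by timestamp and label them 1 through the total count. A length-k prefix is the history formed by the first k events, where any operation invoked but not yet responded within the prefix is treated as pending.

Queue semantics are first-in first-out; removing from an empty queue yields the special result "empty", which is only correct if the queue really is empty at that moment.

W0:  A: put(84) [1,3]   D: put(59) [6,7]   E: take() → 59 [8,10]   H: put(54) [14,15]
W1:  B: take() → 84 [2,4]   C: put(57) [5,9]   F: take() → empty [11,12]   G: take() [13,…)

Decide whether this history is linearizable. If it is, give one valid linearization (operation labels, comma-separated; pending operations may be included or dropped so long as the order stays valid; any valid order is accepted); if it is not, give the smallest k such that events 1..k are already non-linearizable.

the violation lands at event 12, F's response at time 12: events 1..11 linearize, events 1..12 do not
6 orders of the 6 completed queue ops respect real time; none is legal
one such order, A, B, C, D, E, F, breaks at step 5 where E take() → 59 is illegal
one such order, A, B, D, C, E, F, breaks at step 6 where F take() → empty is illegal

not linearizable — minimal violating prefix: 12 events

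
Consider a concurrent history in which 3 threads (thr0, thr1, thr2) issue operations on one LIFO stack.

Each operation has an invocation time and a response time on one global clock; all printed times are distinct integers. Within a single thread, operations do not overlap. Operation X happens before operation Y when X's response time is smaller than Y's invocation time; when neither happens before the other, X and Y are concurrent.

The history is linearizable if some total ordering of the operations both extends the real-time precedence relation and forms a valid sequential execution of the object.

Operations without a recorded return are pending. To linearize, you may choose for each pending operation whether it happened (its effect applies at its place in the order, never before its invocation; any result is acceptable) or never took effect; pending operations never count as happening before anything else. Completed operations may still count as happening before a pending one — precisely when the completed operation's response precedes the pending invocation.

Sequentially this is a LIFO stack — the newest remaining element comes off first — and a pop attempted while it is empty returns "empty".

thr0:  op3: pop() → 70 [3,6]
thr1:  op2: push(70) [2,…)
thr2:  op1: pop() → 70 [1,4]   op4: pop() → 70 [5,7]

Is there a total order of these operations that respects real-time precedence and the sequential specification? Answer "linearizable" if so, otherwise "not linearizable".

not linearizable

already the first 6 events (up to op3's response at time 6) admit no linearization; the first 5 still do
the 2 completed operations admit 2 real-time orders; each fails the LIFO stack replay
completion choices over the 2 pending operations (op2, op4) were checked; none helps
e.g. op1, op3 (pending dropped): illegal at step 1, since op1 pop() → 70 cannot apply there
e.g. op3, op1 (pending dropped): illegal at step 1, since op3 pop() → 70 cannot apply there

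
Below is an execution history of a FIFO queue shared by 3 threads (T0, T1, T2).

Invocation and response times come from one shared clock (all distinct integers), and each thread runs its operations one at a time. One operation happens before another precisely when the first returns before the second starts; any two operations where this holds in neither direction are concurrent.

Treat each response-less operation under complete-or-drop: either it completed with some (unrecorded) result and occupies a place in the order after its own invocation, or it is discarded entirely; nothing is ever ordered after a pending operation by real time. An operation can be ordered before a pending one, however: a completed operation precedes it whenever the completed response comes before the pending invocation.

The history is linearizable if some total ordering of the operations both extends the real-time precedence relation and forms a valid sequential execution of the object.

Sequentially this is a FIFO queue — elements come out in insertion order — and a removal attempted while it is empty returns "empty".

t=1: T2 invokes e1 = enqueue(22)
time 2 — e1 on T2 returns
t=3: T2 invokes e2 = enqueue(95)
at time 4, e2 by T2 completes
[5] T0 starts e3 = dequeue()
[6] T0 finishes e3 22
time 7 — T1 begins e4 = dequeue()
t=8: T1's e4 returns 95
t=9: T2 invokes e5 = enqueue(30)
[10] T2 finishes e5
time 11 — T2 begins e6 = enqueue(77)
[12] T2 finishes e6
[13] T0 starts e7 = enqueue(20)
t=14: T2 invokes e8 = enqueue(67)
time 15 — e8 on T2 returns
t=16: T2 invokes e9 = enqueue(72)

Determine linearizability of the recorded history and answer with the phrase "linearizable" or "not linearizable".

linearizable

a witness: e1, e2, e3, e4, e5, e6, e7, e8
1. e1 enqueue(22), leaving queue <22>
2. e2 enqueue(95), leaving queue <22,95>
3. e3 dequeue() → 22, leaving queue <95>
4. e4 dequeue() → 95, leaving queue <>
5. e5 enqueue(30), leaving queue <30>
6. e6 enqueue(77), leaving queue <30,77>
7. e7 enqueue(20) (pending, included), leaving queue <30,77,20>
8. e8 enqueue(67), leaving queue <30,77,20,67>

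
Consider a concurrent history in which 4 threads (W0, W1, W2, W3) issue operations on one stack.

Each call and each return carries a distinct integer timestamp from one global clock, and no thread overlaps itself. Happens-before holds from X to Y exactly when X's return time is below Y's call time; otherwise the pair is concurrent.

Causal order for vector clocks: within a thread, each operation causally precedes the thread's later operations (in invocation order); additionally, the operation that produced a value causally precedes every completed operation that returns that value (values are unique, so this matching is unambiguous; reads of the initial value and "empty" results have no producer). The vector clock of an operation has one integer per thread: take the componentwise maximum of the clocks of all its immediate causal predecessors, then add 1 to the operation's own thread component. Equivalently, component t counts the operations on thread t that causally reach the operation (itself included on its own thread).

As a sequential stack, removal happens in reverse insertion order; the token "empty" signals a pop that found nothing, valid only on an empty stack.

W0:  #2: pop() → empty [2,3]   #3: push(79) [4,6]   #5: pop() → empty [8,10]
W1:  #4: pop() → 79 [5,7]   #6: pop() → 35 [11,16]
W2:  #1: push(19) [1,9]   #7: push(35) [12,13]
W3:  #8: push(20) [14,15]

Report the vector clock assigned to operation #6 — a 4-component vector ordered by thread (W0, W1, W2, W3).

(2, 2, 2, 0)

no predecessors for #8 (invoked 14): W3 increments from zero → (0, 0, 0, 1)
no predecessors for #1 (invoked 1): W2 increments from zero → (0, 0, 1, 0)
no predecessors for #2 (invoked 2): W0 increments from zero → (1, 0, 0, 0)
#7 (invocation 12): componentwise max over VC(#1)=(0, 0, 1, 0), +1 at W2, giving (0, 0, 2, 0)
#3 (invocation 4): componentwise max over VC(#2)=(1, 0, 0, 0), +1 at W0, giving (2, 0, 0, 0)
#4 (invocation 5): componentwise max over VC(#3)=(2, 0, 0, 0), +1 at W1, giving (2, 1, 0, 0)
#5 (invocation 8): componentwise max over VC(#3)=(2, 0, 0, 0), +1 at W0, giving (3, 0, 0, 0)
#6 (invocation 11): componentwise max over VC(#4)=(2, 1, 0, 0), VC(#7)=(0, 0, 2, 0), +1 at W1, giving (2, 2, 2, 0)
target: VC(#6) = (2, 2, 2, 0)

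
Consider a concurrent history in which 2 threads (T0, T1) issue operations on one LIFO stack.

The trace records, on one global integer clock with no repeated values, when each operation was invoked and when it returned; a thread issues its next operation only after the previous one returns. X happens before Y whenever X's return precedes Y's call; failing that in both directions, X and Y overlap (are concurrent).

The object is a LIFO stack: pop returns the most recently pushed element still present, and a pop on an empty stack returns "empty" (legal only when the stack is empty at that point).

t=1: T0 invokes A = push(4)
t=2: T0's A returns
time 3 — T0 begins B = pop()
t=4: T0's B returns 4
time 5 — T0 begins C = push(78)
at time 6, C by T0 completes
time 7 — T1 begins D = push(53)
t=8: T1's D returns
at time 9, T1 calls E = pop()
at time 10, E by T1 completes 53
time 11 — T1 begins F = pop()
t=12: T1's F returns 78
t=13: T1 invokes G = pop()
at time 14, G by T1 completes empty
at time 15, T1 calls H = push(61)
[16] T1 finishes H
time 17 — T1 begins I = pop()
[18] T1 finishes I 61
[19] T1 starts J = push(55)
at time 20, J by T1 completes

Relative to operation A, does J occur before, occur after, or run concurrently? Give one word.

J spans [19,20], A spans [1,2]
resp(A)=2 < inv(J)=19

after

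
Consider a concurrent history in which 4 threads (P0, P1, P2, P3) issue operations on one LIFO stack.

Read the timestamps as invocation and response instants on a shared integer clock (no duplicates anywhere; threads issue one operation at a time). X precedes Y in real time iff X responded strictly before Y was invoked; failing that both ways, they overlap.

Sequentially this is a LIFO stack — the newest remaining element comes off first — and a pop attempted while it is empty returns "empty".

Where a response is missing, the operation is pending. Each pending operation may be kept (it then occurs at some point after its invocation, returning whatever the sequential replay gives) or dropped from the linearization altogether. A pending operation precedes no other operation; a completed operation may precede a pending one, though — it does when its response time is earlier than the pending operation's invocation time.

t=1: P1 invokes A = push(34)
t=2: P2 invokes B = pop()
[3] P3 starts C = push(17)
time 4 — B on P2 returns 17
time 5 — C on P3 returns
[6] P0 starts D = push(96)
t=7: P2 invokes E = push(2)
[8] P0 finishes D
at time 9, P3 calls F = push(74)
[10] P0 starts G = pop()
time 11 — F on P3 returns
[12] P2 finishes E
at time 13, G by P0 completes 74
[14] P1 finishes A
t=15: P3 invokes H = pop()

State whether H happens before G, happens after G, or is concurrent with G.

after

H spans [15,…), G spans [10,13]
resp(G)=13 < inv(H)=15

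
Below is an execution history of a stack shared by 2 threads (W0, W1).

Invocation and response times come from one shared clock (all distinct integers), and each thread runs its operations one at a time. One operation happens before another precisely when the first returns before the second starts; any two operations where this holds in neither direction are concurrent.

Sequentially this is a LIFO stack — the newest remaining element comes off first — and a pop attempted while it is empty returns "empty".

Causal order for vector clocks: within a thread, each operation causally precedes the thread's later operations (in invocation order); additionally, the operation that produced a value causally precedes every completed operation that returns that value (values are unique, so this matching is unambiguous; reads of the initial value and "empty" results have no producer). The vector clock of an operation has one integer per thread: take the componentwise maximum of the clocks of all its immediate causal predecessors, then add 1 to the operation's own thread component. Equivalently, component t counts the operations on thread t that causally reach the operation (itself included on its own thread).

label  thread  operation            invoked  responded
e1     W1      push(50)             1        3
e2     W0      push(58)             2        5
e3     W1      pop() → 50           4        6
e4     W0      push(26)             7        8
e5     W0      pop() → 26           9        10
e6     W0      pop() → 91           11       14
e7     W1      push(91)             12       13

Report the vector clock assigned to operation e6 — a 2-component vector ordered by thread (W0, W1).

(4, 3)

e1, invoked 1, has no incoming edges; only W1's bump applies → (0, 1)
e2, invoked 2, has no incoming edges; only W0's bump applies → (1, 0)
e3, invoked 4, takes VC(e1)=(0, 1) under max, adds 1 for W1 → (0, 2)
e4, invoked 7, takes VC(e2)=(1, 0) under max, adds 1 for W0 → (2, 0)
e7, invoked 12, takes VC(e3)=(0, 2) under max, adds 1 for W1 → (0, 3)
e5, invoked 9, takes VC(e4)=(2, 0) under max, adds 1 for W0 → (3, 0)
e6, invoked 11, takes VC(e5)=(3, 0), VC(e7)=(0, 3) under max, adds 1 for W0 → (4, 3)
target: VC(e6) = (4, 3)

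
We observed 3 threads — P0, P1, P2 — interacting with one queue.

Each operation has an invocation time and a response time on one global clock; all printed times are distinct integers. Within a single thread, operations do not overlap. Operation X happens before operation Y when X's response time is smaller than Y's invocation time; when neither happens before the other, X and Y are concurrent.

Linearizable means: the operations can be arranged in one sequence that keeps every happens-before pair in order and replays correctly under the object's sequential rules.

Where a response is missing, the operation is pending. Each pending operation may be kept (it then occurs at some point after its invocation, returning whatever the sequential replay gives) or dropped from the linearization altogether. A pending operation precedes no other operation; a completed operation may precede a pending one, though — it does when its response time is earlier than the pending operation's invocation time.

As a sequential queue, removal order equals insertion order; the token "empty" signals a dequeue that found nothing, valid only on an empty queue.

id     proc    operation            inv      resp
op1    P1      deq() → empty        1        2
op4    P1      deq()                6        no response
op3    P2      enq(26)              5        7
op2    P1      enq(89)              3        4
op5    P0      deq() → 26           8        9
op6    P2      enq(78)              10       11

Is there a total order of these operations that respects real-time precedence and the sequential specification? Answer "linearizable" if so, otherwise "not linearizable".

a witness: op1, op2, op3, op4, op5, op6
1. op1 deq() → empty, leaving queue <>
2. op2 enq(89), leaving queue <89>
3. op3 enq(26), leaving queue <89,26>
4. op4 deq() (pending, included), leaving queue <26>
5. op5 deq() → 26, leaving queue <>
6. op6 enq(78), leaving queue <78>

linearizable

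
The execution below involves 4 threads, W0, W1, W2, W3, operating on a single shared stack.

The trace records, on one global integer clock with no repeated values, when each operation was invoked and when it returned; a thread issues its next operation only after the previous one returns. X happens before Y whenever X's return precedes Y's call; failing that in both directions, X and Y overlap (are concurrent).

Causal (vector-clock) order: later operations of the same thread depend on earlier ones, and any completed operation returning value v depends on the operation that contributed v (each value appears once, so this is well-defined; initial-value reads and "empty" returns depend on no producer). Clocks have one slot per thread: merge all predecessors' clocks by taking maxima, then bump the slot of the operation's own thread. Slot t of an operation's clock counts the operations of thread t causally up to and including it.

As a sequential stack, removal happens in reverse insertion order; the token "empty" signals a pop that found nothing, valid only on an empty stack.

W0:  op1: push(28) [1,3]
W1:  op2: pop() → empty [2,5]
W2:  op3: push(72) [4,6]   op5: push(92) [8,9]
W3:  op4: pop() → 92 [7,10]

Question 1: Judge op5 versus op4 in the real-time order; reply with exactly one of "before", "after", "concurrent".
op5 spans [8,9], op4 spans [7,10]
the intervals overlap in both directions

concurrent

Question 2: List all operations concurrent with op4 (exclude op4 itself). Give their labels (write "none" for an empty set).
op4 runs from 7 to 10; window-overlapping ops are concurrent
op1 [1,3]: before
op2 [2,5]: before
op3 [4,6]: before
op5 [8,9]: concurrent

op5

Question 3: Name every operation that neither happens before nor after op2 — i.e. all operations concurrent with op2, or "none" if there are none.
op2 spans [2,5]; an op avoiding the whole window 2..5 is ordered, any other is concurrent
op1 [1,3]: concurrent
op3 [4,6]: concurrent
op4 [7,10]: after
op5 [8,9]: after

op1, op3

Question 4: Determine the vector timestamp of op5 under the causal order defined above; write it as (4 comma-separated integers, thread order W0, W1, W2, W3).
no predecessors for op3 (invoked 4): W2 increments from zero → (0, 0, 1, 0)
no predecessors for op2 (invoked 2): W1 increments from zero → (0, 1, 0, 0)
no predecessors for op1 (invoked 1): W0 increments from zero → (1, 0, 0, 0)
op5, invoked 8, takes VC(op3)=(0, 0, 1, 0) under max, adds 1 for W2 → (0, 0, 2, 0)
op4, invoked 7, takes VC(op5)=(0, 0, 2, 0) under max, adds 1 for W3 → (0, 0, 2, 1)
target: VC(op5) = (0, 0, 2, 0)

(0, 0, 2, 0)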